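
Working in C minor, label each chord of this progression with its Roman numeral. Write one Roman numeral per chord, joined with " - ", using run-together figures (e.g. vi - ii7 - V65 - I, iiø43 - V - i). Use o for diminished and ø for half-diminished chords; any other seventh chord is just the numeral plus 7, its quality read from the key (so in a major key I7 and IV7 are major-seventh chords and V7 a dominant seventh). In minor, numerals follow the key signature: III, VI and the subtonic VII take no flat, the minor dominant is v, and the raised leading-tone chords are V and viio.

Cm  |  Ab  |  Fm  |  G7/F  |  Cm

i - VI - iv - V42 - i

Cm has root C, degree 1 in C minor, so i.
Ab: root Ab is the submediant; major triad there is VI.
Fm: minor triad on F = scale degree 4 → iv.
G7/F has root G, degree 5 in C minor, so V42.
Cm: minor triad on C = scale degree 1 → i.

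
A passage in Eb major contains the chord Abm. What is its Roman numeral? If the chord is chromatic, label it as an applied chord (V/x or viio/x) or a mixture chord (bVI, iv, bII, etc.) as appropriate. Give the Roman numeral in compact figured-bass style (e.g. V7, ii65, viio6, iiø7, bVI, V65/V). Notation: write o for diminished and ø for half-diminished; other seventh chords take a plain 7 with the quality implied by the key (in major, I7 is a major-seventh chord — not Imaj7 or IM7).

iv

Stacked in thirds the chord is Ab-Cb-Eb: a minor triad on Ab.
Ab is the fourth degree of Eb major. This is the minor subdominant, borrowed from the parallel minor.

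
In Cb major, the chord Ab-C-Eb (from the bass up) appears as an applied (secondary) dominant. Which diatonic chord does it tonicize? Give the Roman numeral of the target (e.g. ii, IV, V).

The chord is a major triad on Ab.
A dominant resolves down a perfect fifth: Ab → Db. In Cb major, Db is scale degree 2, i.e. ii.

ii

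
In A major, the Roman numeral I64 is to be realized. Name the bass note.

I in A major has root A; the chord is A-C#-E.
The figure 64 means second inversion — the fifth is in the bass.

E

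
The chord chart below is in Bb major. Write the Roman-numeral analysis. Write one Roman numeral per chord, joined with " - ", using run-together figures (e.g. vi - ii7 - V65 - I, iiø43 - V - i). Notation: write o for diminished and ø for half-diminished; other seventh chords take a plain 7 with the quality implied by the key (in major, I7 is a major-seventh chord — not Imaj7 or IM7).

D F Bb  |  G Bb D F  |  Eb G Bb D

I6 - vi7 - IV7

D-F-Bb: root Bb is the tonic; major triad there is I6.
G-Bb-D-F: minor seventh chord on G = scale degree 6 → vi7.
Eb-G-Bb-D: root Eb is the subdominant; major seventh chord there is IV7.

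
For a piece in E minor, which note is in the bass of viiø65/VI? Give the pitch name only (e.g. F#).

D

The applied chord viiø65/VI is rooted on B: B-D-F-A.
The figure 65 means first inversion — the third is in the bass.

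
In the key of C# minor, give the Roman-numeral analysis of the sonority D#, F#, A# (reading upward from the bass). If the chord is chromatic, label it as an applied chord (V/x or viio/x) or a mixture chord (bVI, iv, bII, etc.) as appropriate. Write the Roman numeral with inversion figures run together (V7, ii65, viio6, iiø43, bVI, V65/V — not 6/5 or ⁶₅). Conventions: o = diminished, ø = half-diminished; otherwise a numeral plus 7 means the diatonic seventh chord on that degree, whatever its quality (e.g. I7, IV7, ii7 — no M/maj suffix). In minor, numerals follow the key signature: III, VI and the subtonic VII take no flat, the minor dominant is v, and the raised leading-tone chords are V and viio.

ii

The pitches D#-F#-A# form a minor triad rooted on D#.
D# is the second degree of C# minor. This is the minor supertonic, borrowed from the parallel major (the Dorian ii).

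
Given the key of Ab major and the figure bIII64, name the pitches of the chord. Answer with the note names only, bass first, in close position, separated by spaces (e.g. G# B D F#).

Gb Cb Eb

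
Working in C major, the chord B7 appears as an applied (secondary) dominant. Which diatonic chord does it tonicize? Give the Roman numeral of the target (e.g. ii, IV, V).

iii

The chord is a dominant seventh chord on B.
A dominant resolves down a perfect fifth: B → E. In C major, E is scale degree 3, i.e. iii.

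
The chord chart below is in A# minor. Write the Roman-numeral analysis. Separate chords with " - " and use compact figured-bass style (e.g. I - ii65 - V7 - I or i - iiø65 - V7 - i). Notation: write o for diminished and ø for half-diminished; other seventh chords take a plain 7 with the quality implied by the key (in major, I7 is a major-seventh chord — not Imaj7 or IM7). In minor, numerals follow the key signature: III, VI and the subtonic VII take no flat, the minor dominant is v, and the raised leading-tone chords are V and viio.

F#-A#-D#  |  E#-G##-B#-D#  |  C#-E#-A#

iv6 - V7 - i6

F#-A#-D#: root D# is the subdominant; minor triad there is iv6.
E#-G##-B#-D# has root E#, degree 5 in A# minor, so V7.
C#-E#-A#: minor triad on A# = scale degree 1 → i6.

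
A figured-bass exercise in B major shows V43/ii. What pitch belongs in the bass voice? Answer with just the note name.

D#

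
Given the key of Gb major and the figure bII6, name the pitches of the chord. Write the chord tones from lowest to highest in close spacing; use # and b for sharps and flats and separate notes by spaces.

Cb Ebb Abb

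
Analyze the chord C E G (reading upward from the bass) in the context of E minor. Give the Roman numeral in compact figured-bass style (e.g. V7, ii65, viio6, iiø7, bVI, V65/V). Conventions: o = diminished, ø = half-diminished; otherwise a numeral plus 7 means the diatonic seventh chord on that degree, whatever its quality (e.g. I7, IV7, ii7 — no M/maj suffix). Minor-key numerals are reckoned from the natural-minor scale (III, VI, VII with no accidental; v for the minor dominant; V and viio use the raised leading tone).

VI

Stacked in thirds the chord is C-E-G: a major triad on C.
C is scale degree 6 in E minor, and a major triad on that degree is written VI.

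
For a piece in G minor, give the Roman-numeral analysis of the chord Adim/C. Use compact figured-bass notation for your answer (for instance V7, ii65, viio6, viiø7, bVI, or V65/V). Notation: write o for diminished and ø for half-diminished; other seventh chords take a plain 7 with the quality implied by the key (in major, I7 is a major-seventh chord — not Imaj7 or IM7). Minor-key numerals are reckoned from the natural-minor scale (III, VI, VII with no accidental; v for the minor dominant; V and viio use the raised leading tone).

iio6

Stacked in thirds the chord is A-C-Eb: a diminished triad on A.
A is scale degree 2 in G minor, and a diminished triad on that degree is written iio.
With C in the bass the chord is in first inversion, so the figured bass is 6.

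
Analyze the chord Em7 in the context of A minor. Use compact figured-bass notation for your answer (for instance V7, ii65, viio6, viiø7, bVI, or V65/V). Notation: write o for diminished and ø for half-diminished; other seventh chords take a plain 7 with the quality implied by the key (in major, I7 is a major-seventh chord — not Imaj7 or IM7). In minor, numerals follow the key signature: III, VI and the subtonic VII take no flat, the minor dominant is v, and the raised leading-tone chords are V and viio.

v7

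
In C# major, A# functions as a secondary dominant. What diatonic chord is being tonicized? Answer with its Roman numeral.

The chord is a major triad on A#.
A dominant resolves down a perfect fifth: A# → D#. In C# major, D# is scale degree 2, i.e. ii.

ii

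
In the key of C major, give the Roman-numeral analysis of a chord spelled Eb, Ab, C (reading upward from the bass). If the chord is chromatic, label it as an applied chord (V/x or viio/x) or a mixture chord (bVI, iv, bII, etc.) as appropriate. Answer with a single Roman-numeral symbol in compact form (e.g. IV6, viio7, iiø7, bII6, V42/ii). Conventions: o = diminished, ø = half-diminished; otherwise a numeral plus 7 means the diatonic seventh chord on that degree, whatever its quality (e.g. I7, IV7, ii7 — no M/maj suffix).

Stacked in thirds the chord is Ab-C-Eb: a major triad on Ab.
Ab is the lowered sixth degree of C major (diatonic 6 would be A). This is a major triad on the lowered sixth degree, borrowed from the parallel minor.
With Eb in the bass the chord is in second inversion, so the figured bass is 64.

bVI64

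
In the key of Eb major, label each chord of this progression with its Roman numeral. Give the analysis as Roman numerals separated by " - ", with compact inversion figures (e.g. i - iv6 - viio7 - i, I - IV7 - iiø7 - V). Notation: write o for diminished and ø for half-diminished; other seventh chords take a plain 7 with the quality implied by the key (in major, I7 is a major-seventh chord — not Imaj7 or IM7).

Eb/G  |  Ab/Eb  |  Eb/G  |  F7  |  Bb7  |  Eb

I6 - IV64 - I6 - V7/V - V7 - I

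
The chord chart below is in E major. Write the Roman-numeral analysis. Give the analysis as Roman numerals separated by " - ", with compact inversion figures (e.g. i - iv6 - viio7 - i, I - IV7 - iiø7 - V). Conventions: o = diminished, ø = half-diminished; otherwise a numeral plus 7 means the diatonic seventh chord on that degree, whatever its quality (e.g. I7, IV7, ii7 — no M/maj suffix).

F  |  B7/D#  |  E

F: F with this quality isn't in the key; a major triad on b2 is the Neapolitan chord, bII.
B7/D# has root B, degree 5 in E major, so V65.
E has root E, degree 1 in E major, so I.

bII - V65 - I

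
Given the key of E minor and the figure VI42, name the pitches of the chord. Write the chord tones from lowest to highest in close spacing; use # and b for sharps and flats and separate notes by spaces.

The numeral's case and figure indicate a major seventh chord. In E minor its root, scale degree 6, is C.
That chord is spelled C-E-G-B.
The figured bass 42 indicates third inversion, placing the seventh (B) in the bass: B-C-E-G.

B C E G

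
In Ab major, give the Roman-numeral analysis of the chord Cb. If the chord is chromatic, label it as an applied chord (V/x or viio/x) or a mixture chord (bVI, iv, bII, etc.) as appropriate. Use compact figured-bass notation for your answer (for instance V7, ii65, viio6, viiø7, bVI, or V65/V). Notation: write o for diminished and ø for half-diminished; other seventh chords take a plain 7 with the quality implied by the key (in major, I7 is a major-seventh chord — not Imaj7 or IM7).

Stacked in thirds the chord is Cb-Eb-Gb: a major triad on Cb.
Cb is the lowered third degree of Ab major (diatonic 3 would be C). This is a major triad on the lowered third degree, borrowed from the parallel minor.

bIII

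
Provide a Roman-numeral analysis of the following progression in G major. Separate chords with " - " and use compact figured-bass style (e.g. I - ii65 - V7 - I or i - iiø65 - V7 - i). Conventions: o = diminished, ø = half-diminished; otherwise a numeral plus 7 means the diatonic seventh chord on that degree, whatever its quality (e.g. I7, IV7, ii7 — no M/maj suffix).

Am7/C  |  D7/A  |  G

Am7/C: root A is the supertonic; minor seventh chord there is ii65.
D7/A: dominant seventh chord on D = scale degree 5 → V43.
G has root G, degree 1 in G major, so I.

ii65 - V43 - I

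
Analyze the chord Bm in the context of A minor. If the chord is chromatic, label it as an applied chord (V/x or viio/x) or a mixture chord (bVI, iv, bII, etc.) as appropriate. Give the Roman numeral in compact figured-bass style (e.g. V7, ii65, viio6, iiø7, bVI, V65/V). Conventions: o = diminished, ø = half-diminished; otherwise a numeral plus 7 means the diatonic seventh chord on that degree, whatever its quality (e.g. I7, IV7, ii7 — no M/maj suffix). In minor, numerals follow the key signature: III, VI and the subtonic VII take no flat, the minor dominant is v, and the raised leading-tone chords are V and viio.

Stacked in thirds the chord is B-D-F#: a minor triad on B.
B is the second degree of A minor. This is the minor supertonic, borrowed from the parallel major (the Dorian ii).

ii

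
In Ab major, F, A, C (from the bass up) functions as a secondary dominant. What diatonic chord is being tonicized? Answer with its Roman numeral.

ii

The chord is a major triad on F.
A dominant resolves down a perfect fifth: F → Bb. In Ab major, Bb is scale degree 2, i.e. ii.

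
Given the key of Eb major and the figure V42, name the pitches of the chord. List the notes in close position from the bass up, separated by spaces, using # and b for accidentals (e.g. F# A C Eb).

Ab Bb D F

The numeral's case and figure indicate a dominant seventh chord. In Eb major its root, the fifth degree, is Bb.
Stacking thirds from Bb gives Bb-D-F-Ab.
The figured bass 42 indicates third inversion, placing the seventh (Ab) in the bass: Ab-Bb-D-F.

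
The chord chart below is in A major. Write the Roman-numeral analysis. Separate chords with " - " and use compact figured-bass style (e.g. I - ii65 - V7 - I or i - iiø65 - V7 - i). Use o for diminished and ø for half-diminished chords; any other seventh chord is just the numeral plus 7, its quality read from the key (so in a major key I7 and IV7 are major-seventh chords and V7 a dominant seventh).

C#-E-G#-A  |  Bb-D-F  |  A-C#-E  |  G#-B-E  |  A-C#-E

I65 - bII - I - V6 - I

C#-E-G#-A has root A, degree 1 in A major, so I65.
Bb-D-F: major triad on Bb — chromatic; Bb is the lowered second degree, so this is the Neapolitan chord, bII.
A-C#-E: root A is the tonic; major triad there is I.
G#-B-E: major triad on E = scale degree 5 → V6.
A-C#-E: major triad on A = scale degree 1 → I.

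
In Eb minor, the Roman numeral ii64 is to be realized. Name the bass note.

ii in Eb minor has root F; the chord is F-Ab-C.
The figure 64 means second inversion — the fifth is in the bass.

C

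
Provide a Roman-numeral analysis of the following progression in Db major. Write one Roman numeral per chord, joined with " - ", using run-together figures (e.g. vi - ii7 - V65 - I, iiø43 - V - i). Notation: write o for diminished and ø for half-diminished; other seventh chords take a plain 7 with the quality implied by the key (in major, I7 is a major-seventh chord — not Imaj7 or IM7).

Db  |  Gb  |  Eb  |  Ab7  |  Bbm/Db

I - IV - V/V - V7 - vi6

Db has root Db, degree 1 in Db major, so I.
Gb has root Gb, degree 4 in Db major, so IV.
Eb: a major triad on Eb, the applied dominant of V → V/V.
Ab7 has root Ab, degree 5 in Db major, so V7.
Bbm/Db has root Bb, degree 6 in Db major, so vi6.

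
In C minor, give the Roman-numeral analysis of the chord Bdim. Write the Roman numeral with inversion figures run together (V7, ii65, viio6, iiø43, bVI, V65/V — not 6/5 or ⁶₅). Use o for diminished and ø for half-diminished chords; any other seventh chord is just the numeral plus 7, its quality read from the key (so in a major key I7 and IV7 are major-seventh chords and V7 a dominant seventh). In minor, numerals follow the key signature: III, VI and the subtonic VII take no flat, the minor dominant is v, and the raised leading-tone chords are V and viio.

viio

Stacked in thirds the chord is B-D-F: a diminished triad on B.
In C minor, B is the leading tone; the diatonic diminished triad there is viio.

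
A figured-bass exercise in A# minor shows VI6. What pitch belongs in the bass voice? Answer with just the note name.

VI in A# minor has root F#; the chord is F#-A#-C#.
The figure 6 means first inversion — the third is in the bass.

A#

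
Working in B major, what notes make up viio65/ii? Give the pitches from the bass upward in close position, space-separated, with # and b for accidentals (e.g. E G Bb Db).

D# F# A B#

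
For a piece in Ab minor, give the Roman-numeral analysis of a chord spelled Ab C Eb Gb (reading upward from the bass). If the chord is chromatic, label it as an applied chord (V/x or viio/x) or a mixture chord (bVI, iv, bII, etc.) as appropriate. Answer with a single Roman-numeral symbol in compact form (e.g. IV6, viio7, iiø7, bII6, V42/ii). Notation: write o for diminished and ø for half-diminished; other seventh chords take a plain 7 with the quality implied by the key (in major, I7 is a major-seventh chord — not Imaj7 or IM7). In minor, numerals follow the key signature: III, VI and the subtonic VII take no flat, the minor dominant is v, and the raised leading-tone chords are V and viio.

Stacked in thirds the chord is Ab-C-Eb-Gb: a dominant seventh chord on Ab.
Ab is not a diatonic chord root with this quality in Ab minor, but it lies a perfect fifth above Db (iv), so the chord functions as an applied dominant of iv.

V7/iv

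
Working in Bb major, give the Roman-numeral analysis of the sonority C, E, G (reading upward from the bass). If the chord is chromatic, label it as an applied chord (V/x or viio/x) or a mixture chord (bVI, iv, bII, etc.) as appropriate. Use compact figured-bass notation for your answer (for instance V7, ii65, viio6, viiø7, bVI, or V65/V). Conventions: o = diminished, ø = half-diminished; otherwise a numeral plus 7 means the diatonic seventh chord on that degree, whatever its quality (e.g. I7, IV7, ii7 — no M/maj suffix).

Stacked in thirds the chord is C-E-G: a major triad on C.
C is not a diatonic chord root with this quality in Bb major, but it lies a perfect fifth above F (V), so the chord functions as an applied dominant of V.

V/V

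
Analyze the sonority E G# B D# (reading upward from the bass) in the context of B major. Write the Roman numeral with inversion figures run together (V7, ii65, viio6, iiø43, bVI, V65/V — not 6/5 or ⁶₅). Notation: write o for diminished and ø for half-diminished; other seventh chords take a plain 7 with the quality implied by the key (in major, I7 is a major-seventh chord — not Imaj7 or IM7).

IV7

Stacked in thirds the chord is E-G#-B-D#: a major seventh chord on E.
E is scale degree 4 in B major, and a major seventh chord on that degree is written IV7.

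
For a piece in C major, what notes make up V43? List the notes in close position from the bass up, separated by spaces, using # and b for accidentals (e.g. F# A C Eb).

The numeral's case and figure indicate a dominant seventh chord. In C major its root, scale degree 5, is G.
Stacking thirds from G gives G-B-D-F.
The figured bass 43 indicates second inversion, placing the fifth (D) in the bass: D-F-G-B.

D F G B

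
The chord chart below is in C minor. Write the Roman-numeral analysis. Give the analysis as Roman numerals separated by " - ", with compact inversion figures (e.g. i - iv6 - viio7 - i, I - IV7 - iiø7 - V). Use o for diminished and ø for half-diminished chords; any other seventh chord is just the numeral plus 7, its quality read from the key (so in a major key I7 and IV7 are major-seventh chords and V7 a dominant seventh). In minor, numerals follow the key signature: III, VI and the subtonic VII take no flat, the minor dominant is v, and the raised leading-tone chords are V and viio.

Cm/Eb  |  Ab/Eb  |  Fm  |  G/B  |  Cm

Cm/Eb has root C, degree 1 in C minor, so i6.
Ab/Eb: root Ab is the submediant; major triad there is VI64.
Fm: minor triad on F = scale degree 4 → iv.
G/B has root G, degree 5 in C minor, so V6.
Cm has root C, degree 1 in C minor, so i.

i6 - VI64 - iv - V6 - i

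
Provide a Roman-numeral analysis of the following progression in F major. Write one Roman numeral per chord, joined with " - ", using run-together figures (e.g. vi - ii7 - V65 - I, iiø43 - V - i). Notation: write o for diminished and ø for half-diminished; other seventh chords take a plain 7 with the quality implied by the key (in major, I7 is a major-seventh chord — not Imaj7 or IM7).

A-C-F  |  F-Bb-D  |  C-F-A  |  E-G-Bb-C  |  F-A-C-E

A-C-F: root F is the tonic; major triad there is I6.
F-Bb-D: major triad on Bb = scale degree 4 → IV64.
C-F-A: major triad on F = scale degree 1 → I64.
E-G-Bb-C: root C is the dominant; dominant seventh chord there is V65.
F-A-C-E: major seventh chord on F = scale degree 1 → I7.

I6 - IV64 - I64 - V65 - I7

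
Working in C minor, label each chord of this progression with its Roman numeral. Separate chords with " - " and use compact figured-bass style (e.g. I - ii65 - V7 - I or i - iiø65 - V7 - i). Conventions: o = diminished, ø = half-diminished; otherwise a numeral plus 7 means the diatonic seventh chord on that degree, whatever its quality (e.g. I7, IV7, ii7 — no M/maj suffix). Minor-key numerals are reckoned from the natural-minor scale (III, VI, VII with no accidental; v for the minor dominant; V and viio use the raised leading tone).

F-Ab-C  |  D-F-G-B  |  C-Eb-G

iv - V43 - i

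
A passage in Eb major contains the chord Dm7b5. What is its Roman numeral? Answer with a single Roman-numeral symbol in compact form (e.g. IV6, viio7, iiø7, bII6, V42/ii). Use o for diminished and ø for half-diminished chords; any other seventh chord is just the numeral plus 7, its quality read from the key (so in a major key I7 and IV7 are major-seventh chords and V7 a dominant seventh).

viiø7

Stacked in thirds the chord is D-F-Ab-C: a half-diminished seventh chord on D.
D is scale degree 7 in Eb major, and a half-diminished seventh chord on that degree is written viiø7.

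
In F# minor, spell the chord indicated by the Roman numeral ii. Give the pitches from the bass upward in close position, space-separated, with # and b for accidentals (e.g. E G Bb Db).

ii is the minor supertonic, borrowed from the parallel major (the Dorian ii). In F# minor that root is G#.
So the chord is G#-B-D#, a minor triad.

G# B D#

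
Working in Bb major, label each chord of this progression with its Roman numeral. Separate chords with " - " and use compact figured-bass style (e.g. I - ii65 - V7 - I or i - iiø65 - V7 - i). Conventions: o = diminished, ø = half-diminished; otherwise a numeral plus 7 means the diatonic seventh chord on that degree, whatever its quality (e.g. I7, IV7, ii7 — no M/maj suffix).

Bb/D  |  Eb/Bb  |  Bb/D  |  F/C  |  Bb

I6 - IV64 - I6 - V64 - I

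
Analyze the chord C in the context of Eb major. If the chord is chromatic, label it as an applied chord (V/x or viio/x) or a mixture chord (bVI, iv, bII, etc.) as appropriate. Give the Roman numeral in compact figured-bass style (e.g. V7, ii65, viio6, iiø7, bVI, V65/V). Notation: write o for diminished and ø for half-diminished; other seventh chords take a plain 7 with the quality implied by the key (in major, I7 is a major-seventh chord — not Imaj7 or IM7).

V/ii

The pitches C-E-G form a major triad rooted on C.
C is not a diatonic chord root with this quality in Eb major, but it lies a perfect fifth above F (ii), so the chord functions as an applied dominant of ii.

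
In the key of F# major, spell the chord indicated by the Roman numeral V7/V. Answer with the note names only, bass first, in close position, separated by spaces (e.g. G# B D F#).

The slash means an applied dominant: we want the dominant of V. In F# major, V is C# major, and its dominant is built on G#.
Building a dominant seventh chord on G# gives G#-B#-D#-F#.

G# B# D# F#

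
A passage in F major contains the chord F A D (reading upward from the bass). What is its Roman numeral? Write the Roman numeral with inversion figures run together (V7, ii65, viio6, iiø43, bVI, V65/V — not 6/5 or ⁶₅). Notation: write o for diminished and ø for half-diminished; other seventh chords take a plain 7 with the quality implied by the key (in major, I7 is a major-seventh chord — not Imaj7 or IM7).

vi6

The pitches D-F-A form a minor triad rooted on D.
D is scale degree 6 in F major, and a minor triad on that degree is written vi.
With F in the bass the chord is in first inversion, so the figured bass is 6.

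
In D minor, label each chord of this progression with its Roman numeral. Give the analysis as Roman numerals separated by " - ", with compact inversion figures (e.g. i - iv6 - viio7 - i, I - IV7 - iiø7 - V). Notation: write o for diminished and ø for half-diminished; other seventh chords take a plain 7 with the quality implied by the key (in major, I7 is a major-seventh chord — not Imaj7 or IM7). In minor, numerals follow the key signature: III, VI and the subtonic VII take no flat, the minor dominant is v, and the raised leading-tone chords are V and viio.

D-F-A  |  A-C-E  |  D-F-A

D-F-A: root D is the tonic; minor triad there is i.
A-C-E has root A, degree 5 in D minor, so v.
D-F-A: root D is the tonic; minor triad there is i.

i - v - i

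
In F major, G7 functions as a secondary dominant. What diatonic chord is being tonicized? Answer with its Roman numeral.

V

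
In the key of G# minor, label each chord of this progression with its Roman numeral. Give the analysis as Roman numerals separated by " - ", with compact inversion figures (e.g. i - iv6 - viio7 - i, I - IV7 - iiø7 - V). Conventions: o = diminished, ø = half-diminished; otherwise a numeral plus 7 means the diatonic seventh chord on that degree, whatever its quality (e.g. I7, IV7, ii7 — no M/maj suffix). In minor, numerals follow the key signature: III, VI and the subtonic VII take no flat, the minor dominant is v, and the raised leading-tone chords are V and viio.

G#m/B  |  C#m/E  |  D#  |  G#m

G#m/B: minor triad on G# = scale degree 1 → i6.
C#m/E: minor triad on C# = scale degree 4 → iv6.
D# has root D#, degree 5 in G# minor, so V.
G#m has root G#, degree 1 in G# minor, so i.

i6 - iv6 - V - i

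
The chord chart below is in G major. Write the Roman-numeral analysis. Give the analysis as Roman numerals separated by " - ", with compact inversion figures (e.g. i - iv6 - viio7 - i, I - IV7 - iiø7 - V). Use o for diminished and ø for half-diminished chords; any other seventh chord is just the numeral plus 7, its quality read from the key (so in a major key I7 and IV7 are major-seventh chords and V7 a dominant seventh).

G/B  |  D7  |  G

I6 - V7 - I

G/B: major triad on G = scale degree 1 → I6.
D7: dominant seventh chord on D = scale degree 5 → V7.
G: major triad on G = scale degree 1 → I.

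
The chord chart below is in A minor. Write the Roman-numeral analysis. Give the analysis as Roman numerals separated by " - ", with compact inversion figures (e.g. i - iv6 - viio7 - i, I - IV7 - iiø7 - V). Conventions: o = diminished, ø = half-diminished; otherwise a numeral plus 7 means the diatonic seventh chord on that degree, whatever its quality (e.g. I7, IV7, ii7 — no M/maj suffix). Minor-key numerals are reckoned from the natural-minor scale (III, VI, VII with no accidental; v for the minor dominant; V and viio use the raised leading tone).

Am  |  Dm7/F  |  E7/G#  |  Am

i - iv65 - V65 - i

Am: minor triad on A = scale degree 1 → i.
Dm7/F: root D is the subdominant; minor seventh chord there is iv65.
E7/G#: root E is the dominant; dominant seventh chord there is V65.
Am: minor triad on A = scale degree 1 → i.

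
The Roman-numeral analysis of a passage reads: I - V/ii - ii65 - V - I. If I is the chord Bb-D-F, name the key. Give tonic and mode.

The chord Bb is a major triad rooted on Bb; its label is I.
If Bb is scale degree 1 and the mode makes that degree carry a major triad, the tonic is Bb and the mode is major.

Bb major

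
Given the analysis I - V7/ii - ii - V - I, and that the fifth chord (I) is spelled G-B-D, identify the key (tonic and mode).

I is given as G-B-D — a major triad with root G.
If G is scale degree 1 and the mode makes that degree carry a major triad, the tonic is G and the mode is major.

G major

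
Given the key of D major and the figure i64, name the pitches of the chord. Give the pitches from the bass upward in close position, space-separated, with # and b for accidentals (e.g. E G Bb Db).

A D F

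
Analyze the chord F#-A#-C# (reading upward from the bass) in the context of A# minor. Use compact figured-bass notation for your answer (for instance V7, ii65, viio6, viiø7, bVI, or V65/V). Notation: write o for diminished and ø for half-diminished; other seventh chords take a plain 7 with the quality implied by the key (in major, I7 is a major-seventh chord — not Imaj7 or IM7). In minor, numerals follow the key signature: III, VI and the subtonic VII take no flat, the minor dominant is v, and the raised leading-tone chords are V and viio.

VI

The pitches F#-A#-C# form a major triad rooted on F#.
In A# minor, F# is the submediant; the diatonic major triad there is VI.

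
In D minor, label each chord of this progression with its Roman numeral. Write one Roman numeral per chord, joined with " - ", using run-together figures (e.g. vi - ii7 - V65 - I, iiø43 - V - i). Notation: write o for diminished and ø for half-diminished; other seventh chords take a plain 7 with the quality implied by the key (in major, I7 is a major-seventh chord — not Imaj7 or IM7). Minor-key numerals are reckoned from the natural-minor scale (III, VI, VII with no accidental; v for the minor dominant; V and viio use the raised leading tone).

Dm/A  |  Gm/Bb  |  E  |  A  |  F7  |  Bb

Dm/A: minor triad on D = scale degree 1 → i64.
Gm/Bb has root G, degree 4 in D minor, so iv6.
E: a major triad on E, the applied dominant of V → V/V.
A has root A, degree 5 in D minor, so V.
F7: a dominant seventh chord on F, the applied dominant of VI → V7/VI.
Bb has root Bb, degree 6 in D minor, so VI.

i64 - iv6 - V/V - V - V7/VI - VI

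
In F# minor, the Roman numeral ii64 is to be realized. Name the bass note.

D#

ii in F# minor has root G#; the chord is G#-B-D#.
The figure 64 means second inversion — the fifth is in the bass.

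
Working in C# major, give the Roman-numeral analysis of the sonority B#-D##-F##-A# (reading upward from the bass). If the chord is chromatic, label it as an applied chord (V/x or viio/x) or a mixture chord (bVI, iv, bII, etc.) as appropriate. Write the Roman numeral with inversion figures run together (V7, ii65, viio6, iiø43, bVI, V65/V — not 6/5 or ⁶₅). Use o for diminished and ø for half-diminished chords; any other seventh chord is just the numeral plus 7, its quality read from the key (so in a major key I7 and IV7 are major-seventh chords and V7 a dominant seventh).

V7/iii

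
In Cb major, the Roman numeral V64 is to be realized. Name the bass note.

Db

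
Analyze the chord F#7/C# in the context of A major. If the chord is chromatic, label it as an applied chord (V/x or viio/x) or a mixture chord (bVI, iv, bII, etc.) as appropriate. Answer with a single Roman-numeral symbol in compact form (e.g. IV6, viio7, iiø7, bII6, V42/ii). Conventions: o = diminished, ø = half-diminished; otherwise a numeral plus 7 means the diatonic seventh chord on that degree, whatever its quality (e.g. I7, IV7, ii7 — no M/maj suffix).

V43/ii

The pitches F#-A#-C#-E form a dominant seventh chord rooted on F#.
F# is not a diatonic chord root with this quality in A major, but it lies a perfect fifth above B (ii), so the chord functions as an applied dominant of ii.
With C# in the bass the chord is in second inversion, so the figured bass is 43.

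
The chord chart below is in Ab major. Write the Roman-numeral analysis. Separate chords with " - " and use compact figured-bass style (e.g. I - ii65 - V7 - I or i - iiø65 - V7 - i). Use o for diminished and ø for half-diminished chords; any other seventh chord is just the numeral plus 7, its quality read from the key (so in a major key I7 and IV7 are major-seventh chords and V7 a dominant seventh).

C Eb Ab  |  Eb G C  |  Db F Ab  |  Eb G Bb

C-Eb-Ab: major triad on Ab = scale degree 1 → I6.
Eb-G-C has root C, degree 3 in Ab major, so iii6.
Db-F-Ab: root Db is the subdominant; major triad there is IV.
Eb-G-Bb: root Eb is the dominant; major triad there is V.

I6 - iii6 - IV - V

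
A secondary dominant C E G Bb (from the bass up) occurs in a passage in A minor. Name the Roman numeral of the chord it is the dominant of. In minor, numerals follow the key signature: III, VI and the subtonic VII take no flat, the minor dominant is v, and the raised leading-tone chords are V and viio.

The chord is a dominant seventh chord on C.
A dominant resolves down a perfect fifth: C → F. In A minor, F is scale degree 6, i.e. VI.

VI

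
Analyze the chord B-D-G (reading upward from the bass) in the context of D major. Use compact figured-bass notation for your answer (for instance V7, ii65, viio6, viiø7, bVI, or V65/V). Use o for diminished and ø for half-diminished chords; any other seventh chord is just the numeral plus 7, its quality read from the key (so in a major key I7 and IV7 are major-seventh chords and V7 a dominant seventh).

IV6

The pitches G-B-D form a major triad rooted on G.
G is scale degree 4 in D major, and a major triad on that degree is written IV.
With B in the bass the chord is in first inversion, so the figured bass is 6.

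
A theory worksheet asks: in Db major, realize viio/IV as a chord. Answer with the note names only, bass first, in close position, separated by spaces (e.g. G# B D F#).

F Ab Cb

The slash marks an applied leading-tone chord: viio of IV. In Db major, IV is Gb, so the leading tone to it is F, a half step below.
Building a diminished triad on F gives F-Ab-Cb.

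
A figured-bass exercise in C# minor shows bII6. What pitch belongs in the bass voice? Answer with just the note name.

bII in C# minor has root D; the chord is D-F#-A.
The figure 6 means first inversion — the third is in the bass.

F#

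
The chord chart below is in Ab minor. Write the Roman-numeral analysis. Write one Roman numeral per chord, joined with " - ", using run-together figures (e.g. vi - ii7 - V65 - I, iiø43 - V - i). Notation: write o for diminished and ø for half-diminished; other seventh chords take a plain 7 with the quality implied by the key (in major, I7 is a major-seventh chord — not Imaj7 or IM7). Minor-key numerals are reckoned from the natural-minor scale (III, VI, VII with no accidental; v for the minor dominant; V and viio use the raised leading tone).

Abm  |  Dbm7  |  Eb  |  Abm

i - iv7 - V - i

Abm has root Ab, degree 1 in Ab minor, so i.
Dbm7: minor seventh chord on Db = scale degree 4 → iv7.
Eb has root Eb, degree 5 in Ab minor, so V.
Abm has root Ab, degree 1 in Ab minor, so i.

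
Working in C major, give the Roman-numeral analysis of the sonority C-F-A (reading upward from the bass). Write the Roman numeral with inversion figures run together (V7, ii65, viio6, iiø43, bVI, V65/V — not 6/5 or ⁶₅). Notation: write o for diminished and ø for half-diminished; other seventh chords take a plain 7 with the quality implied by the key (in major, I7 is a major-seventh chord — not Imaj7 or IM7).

IV64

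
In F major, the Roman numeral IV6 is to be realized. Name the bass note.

IV in F major has root Bb; the chord is Bb-D-F.
The figure 6 means first inversion — the third is in the bass.

D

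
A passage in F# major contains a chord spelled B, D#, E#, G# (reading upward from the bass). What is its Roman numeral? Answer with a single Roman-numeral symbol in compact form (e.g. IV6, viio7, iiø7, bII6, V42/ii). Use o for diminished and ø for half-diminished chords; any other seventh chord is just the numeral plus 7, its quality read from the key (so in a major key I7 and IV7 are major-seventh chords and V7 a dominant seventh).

viiø43

The pitches E#-G#-B-D# form a half-diminished seventh chord rooted on E#.
In F# major, E# is the leading tone; the diatonic half-diminished seventh chord there is viiø7.
With B in the bass the chord is in second inversion, so the figured bass is 43.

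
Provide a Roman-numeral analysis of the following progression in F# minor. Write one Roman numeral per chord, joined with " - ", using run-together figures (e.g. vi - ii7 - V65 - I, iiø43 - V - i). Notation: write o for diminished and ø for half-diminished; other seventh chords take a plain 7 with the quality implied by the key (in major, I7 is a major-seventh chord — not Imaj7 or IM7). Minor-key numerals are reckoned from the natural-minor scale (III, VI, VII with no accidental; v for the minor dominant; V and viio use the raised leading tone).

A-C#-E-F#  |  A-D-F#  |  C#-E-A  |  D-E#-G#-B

i65 - VI64 - III6 - viio42

A-C#-E-F#: minor seventh chord on F# = scale degree 1 → i65.
A-D-F#: major triad on D = scale degree 6 → VI64.
C#-E-A: root A is the mediant; major triad there is III6.
D-E#-G#-B has root E#, degree 7 in F# minor, so viio42.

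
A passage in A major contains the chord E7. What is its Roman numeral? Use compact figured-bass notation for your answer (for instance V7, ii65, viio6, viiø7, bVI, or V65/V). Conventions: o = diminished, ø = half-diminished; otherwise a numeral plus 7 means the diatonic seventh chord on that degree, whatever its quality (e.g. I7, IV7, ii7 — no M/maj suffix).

V7

Stacked in thirds the chord is E-G#-B-D: a dominant seventh chord on E.
E is scale degree 5 in A major, and a dominant seventh chord on that degree is written V7.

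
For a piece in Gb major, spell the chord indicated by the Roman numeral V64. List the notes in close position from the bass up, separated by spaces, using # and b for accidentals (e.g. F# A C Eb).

Ab Db F

The numeral's case and figure indicate a major triad. In Gb major its root, the dominant, is Db.
That chord is spelled Db-F-Ab.
The figured bass 64 indicates second inversion, placing the fifth (Ab) in the bass: Ab-Db-F.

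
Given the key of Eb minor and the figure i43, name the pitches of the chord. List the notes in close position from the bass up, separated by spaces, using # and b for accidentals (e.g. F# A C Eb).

Bb Db Eb Gb

In Eb minor, the tonic is Eb, and the diatonic chord built there is a minor seventh chord.
Stacking thirds from Eb gives Eb-Gb-Bb-Db.
With the 43 figure the chord is in second inversion; from the bass Bb upward in close position it reads Bb-Db-Eb-Gb.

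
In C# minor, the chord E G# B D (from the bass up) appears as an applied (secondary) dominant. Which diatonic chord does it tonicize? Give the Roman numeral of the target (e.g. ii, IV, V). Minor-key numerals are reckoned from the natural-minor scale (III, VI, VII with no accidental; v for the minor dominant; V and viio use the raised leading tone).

The chord is a dominant seventh chord on E.
A dominant resolves down a perfect fifth: E → A. In C# minor, A is scale degree 6, i.e. VI.

VI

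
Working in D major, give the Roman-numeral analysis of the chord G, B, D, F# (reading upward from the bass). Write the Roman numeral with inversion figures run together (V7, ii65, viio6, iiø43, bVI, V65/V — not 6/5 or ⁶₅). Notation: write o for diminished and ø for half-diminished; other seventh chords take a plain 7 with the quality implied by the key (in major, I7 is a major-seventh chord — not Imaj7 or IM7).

The pitches G-B-D-F# form a major seventh chord rooted on G.
G is scale degree 4 in D major, and a major seventh chord on that degree is written IV7.

IV7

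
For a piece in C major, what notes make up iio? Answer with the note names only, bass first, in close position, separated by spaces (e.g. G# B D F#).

iio is the diminished supertonic triad, borrowed from the parallel minor. In C major that root is D.
So the chord is D-F-Ab.

D F Ab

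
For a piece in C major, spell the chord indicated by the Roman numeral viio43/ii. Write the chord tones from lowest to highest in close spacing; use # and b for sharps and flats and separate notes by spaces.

G Bb C# E

The slash marks an applied leading-tone chord: viio of ii. In C major, ii is D, so the leading tone to it is C#, a half step below.
Building a fully diminished seventh chord on C# gives C#-E-G-Bb.
The figured bass 43 indicates second inversion, placing the fifth (G) in the bass: G-Bb-C#-E.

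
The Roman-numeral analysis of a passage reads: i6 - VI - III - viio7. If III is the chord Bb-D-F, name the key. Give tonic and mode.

G minor

III is given as Bb-D-F — a major triad with root Bb.
Counting down 2 scale steps from Bb places the tonic on G; a major triad on degree 3 is diatonic only in minor.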